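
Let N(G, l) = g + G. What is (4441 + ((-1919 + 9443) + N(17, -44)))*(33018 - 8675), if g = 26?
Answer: 292310744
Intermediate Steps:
N(G, l) = 26 + G
(4441 + ((-1919 + 9443) + N(17, -44)))*(33018 - 8675) = (4441 + ((-1919 + 9443) + (26 + 17)))*(33018 - 8675) = (4441 + (7524 + 43))*24343 = (4441 + 7567)*24343 = 12008*24343 = 292310744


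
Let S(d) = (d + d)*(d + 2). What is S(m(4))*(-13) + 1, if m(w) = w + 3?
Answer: -1637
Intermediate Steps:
m(w) = 3 + w
S(d) = 2*d*(2 + d) (S(d) = (2*d)*(2 + d) = 2*d*(2 + d))
S(m(4))*(-13) + 1 = (2*(3 + 4)*(2 + (3 + 4)))*(-13) + 1 = (2*7*(2 + 7))*(-13) + 1 = (2*7*9)*(-13) + 1 = 126*(-13) + 1 = -1638 + 1 = -1637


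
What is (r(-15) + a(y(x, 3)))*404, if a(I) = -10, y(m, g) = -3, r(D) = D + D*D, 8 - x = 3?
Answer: 80800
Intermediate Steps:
x = 5 (x = 8 - 1*3 = 8 - 3 = 5)
r(D) = D + D²
(r(-15) + a(y(x, 3)))*404 = (-15*(1 - 15) - 10)*404 = (-15*(-14) - 10)*404 = (210 - 10)*404 = 200*404 = 80800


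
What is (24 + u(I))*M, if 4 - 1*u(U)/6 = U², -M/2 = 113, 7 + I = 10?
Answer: 1356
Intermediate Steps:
I = 3 (I = -7 + 10 = 3)
M = -226 (M = -2*113 = -226)
u(U) = 24 - 6*U²
(24 + u(I))*M = (24 + (24 - 6*3²))*(-226) = (24 + (24 - 6*9))*(-226) = (24 + (24 - 54))*(-226) = (24 - 30)*(-226) = -6*(-226) = 1356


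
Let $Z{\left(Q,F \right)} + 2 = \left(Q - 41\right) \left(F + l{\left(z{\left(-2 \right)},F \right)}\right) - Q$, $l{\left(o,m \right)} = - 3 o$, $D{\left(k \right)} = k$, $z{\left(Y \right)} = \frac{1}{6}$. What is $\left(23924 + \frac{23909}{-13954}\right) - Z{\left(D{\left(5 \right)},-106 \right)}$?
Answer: $\frac{280409629}{13954} \approx 20095.0$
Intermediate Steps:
$z{\left(Y \right)} = \frac{1}{6}$
$Z{\left(Q,F \right)} = -2 - Q + \left(-41 + Q\right) \left(- \frac{1}{2} + F\right)$ ($Z{\left(Q,F \right)} = -2 - \left(Q - \left(Q - 41\right) \left(F - \frac{1}{2}\right)\right) = -2 - \left(Q - \left(-41 + Q\right) \left(F - \frac{1}{2}\right)\right) = -2 - \left(Q - \left(-41 + Q\right) \left(- \frac{1}{2} + F\right)\right) = -2 - Q + \left(-41 + Q\right) \left(- \frac{1}{2} + F\right)$)
$\left(23924 + \frac{23909}{-13954}\right) - Z{\left(D{\left(5 \right)},-106 \right)} = \left(23924 + \frac{23909}{-13954}\right) - \left(\frac{37}{2} - -4346 - \frac{15}{2} - 530\right) = \left(23924 + 23909 \left(- \frac{1}{13954}\right)\right) - \left(\frac{37}{2} + 4346 - \frac{15}{2} - 530\right) = \left(23924 - \frac{23909}{13954}\right) - 3827 = \frac{333811587}{13954} - 3827 = \frac{280409629}{13954}$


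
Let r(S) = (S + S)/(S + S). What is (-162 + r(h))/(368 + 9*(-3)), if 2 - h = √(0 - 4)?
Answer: -161/341 ≈ -0.47214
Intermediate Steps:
h = 2 - 2*I (h = 2 - √(0 - 4) = 2 - √(-4) = 2 - 2*I ≈ 2.0 - 2.0*I)
r(S) = 1 (r(S) = (2*S)/((2*S)) = (2*S)*(1/(2*S)) = 1)
(-162 + r(h))/(368 + 9*(-3)) = (-162 + 1)/(368 + 9*(-3)) = -161/(368 - 27) = -161/341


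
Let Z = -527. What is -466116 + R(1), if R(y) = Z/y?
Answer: -466643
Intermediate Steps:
R(y) = -527/y
-466116 + R(1) = -466116 - 527/1 = -466116 - 527*1 = -466116 - 527 = -466643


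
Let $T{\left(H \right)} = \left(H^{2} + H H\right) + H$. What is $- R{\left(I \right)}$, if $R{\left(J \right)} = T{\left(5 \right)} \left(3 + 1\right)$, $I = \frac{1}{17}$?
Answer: $-220$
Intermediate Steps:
$T{\left(H \right)} = H + 2 H^{2}$ ($T{\left(H \right)} = \left(H^{2} + H^{2}\right) + H = 2 H^{2} + H = H + 2 H^{2}$)
$I = \frac{1}{17} \approx 0.058824$
$R{\left(J \right)} = 220$ ($R{\left(J \right)} = 5 \left(1 + 2 \cdot 5\right) \left(3 + 1\right) = 5 \left(1 + 10\right) 4 = 5 \cdot 11 \cdot 4 = 55 \cdot 4 = 220$)
$- R{\left(I \right)} = \left(-1\right) 220 = -220$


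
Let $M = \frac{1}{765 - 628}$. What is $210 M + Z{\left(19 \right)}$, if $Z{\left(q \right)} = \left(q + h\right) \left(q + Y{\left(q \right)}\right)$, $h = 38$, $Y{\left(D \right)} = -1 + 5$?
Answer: $\frac{179817}{137} \approx 1312.5$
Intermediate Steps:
$Y{\left(D \right)} = 4$
$M = \frac{1}{137} \approx 0.0072993$
$Z{\left(q \right)} = \left(4 + q\right) \left(38 + q\right)$ ($Z{\left(q \right)} = \left(q + 38\right) \left(q + 4\right) = \left(38 + q\right) \left(4 + q\right) = \left(4 + q\right) \left(38 + q\right)$)
$210 M + Z{\left(19 \right)} = 210 \cdot \frac{1}{137} + \left(152 + 19^{2} + 42 \cdot 19\right) = \frac{210}{137} + \left(152 + 361 + 798\right) = \frac{210}{137} + 1311 = \frac{179817}{137}$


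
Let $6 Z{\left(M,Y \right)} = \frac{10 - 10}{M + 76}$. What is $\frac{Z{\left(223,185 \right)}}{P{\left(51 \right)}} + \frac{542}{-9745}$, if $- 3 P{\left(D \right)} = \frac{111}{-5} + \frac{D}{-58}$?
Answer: $- \frac{542}{9745} \approx -0.055618$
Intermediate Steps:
$P{\left(D \right)} = \frac{37}{5} + \frac{D}{174}$ ($P{\left(D \right)} = - \frac{\frac{111}{-5} + \frac{D}{-58}}{3} = - \frac{111 \left(- \frac{1}{5}\right) + D \left(- \frac{1}{58}\right)}{3} = - \frac{- \frac{111}{5} - \frac{D}{58}}{3} = \frac{37}{5} + \frac{D}{174}$)
$Z{\left(M,Y \right)} = 0$ ($Z{\left(M,Y \right)} = \frac{\left(10 - 10\right) \frac{1}{M + 76}}{6} = \frac{0 \frac{1}{76 + M}}{6} = \frac{1}{6} \cdot 0 = 0$)
$\frac{Z{\left(223,185 \right)}}{P{\left(51 \right)}} + \frac{542}{-9745} = \frac{0}{\frac{37}{5} + \frac{1}{174} \cdot 51} + \frac{542}{-9745} = \frac{0}{\frac{37}{5} + \frac{17}{58}} + 542 \left(- \frac{1}{9745}\right) = \frac{0}{\frac{2231}{290}} - \frac{542}{9745} = 0 \cdot \frac{290}{2231} - \frac{542}{9745} = 0 - \frac{542}{9745} = - \frac{542}{9745}$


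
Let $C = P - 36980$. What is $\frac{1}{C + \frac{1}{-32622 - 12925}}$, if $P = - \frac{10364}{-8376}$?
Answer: $- \frac{95375418}{3526864947457} \approx -2.7043 \cdot 10^{-5}$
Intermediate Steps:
$P = \frac{2591}{2094}$ ($P = \left(-10364\right) \left(- \frac{1}{8376}\right) = \frac{2591}{2094} \approx 1.2373$)
$C = - \frac{77433529}{2094}$ ($C = \frac{2591}{2094} - 36980 = - \frac{77433529}{2094} \approx -36979.0$)
$\frac{1}{C + \frac{1}{-32622 - 12925}} = \frac{1}{- \frac{77433529}{2094} + \frac{1}{-32622 - 12925}} = \frac{1}{- \frac{77433529}{2094} + \frac{1}{-45547}} = \frac{1}{- \frac{77433529}{2094} - \frac{1}{45547}} = \frac{1}{- \frac{3526864947457}{95375418}} = - \frac{95375418}{3526864947457}$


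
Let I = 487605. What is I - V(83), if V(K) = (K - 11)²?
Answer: 482421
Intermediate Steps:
V(K) = (-11 + K)²
I - V(83) = 487605 - (-11 + 83)² = 487605 - 1*72² = 487605 - 1*5184 = 487605 - 5184 = 482421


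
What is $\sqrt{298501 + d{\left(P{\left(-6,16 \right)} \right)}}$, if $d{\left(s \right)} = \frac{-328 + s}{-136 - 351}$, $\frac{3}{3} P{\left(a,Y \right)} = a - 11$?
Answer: $\frac{2 \sqrt{17698837921}}{487} \approx 546.35$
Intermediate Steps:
$P{\left(a,Y \right)} = -11 + a$ ($P{\left(a,Y \right)} = a - 11 = -11 + a$)
$d{\left(s \right)} = \frac{328}{487} - \frac{s}{487}$ ($d{\left(s \right)} = \frac{-328 + s}{-487} = \left(-328 + s\right) \left(- \frac{1}{487}\right) = \frac{328}{487} - \frac{s}{487}$)
$\sqrt{298501 + d{\left(P{\left(-6,16 \right)} \right)}} = \sqrt{298501 + \left(\frac{328}{487} - \frac{-11 - 6}{487}\right)} = \sqrt{298501 + \left(\frac{328}{487} - - \frac{17}{487}\right)} = \sqrt{298501 + \left(\frac{328}{487} + \frac{17}{487}\right)} = \sqrt{298501 + \frac{345}{487}} = \sqrt{\frac{145370332}{487}} = \frac{2 \sqrt{17698837921}}{487}$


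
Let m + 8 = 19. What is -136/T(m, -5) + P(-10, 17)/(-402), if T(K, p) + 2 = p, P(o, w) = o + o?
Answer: 27406/1407 ≈ 19.478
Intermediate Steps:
P(o, w) = 2*o
m = 11 (m = -8 + 19 = 11)
T(K, p) = -2 + p
-136/T(m, -5) + P(-10, 17)/(-402) = -136/(-2 - 5) + (2*(-10))/(-402) = -136/(-7) - 20*(-1/402) = -136*(-⅐) + 10/201 = 136/7 + 10/201 = 27406/1407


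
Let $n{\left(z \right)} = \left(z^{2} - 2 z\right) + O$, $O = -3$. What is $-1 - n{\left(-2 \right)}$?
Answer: $-6$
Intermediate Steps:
$n{\left(z \right)} = -3 + z^{2} - 2 z$ ($n{\left(z \right)} = \left(z^{2} - 2 z\right) - 3 = -3 + z^{2} - 2 z$)
$-1 - n{\left(-2 \right)} = -1 - \left(-3 + \left(-2\right)^{2} - -4\right) = -1 - \left(-3 + 4 + 4\right) = -1 - 5 = -6$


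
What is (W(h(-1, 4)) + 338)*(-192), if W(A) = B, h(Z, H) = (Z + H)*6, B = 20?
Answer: -68736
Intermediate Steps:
h(Z, H) = 6*H + 6*Z (h(Z, H) = (H + Z)*6 = 6*H + 6*Z)
W(A) = 20
(W(h(-1, 4)) + 338)*(-192) = (20 + 338)*(-192) = 358*(-192) = -68736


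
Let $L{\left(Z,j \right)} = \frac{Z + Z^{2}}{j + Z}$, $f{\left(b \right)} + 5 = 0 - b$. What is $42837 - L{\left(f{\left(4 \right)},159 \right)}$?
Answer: $\frac{1070913}{25} \approx 42837.0$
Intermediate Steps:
$f{\left(b \right)} = -5 - b$ ($f{\left(b \right)} = -5 + \left(0 - b\right) = -5 - b$)
$L{\left(Z,j \right)} = \frac{Z + Z^{2}}{Z + j}$
$42837 - L{\left(f{\left(4 \right)},159 \right)} = 42837 - \frac{\left(-5 - 4\right) \left(1 - 9\right)}{\left(-5 - 4\right) + 159} = 42837 - - \frac{9 \left(1 - 9\right)}{-9 + 159} = 42837 - \left(-9\right) \frac{1}{150} \left(-8\right) = 42837 - \frac{12}{25} = \frac{1070913}{25}$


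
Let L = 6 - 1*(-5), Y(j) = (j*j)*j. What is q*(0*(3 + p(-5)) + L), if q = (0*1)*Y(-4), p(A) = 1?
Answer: 0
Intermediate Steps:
Y(j) = j³ (Y(j) = j²*j = j³)
q = 0 (q = (0*1)*(-4)³ = 0*(-64) = 0)
L = 11 (L = 6 + 5 = 11)
q*(0*(3 + p(-5)) + L) = 0*(0*(3 + 1) + 11) = 0*(0*4 + 11) = 0*(0 + 11) = 0*11 = 0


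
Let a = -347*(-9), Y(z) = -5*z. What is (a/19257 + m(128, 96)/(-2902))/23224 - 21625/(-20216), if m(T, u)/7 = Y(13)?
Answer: 167061151970597/156174098792432 ≈ 1.0697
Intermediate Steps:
a = 3123
m(T, u) = -455 (m(T, u) = 7*(-5*13) = 7*(-65) = -455)
(a/19257 + m(128, 96)/(-2902))/23224 - 21625/(-20216) = (3123/19257 - 455/(-2902))/23224 - 21625/(-20216) = (3123*(1/19257) - 455*(-1/2902))*(1/23224) - 21625*(-1/20216) = (1041/6419 + 455/2902)*(1/23224) + 21625/20216 = (5941627/18627938)*(1/23224) + 21625/20216 = 5941627/432615232112 + 21625/20216 = 167061151970597/156174098792432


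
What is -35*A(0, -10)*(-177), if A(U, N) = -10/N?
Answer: 6195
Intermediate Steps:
-35*A(0, -10)*(-177) = -(-350)/(-10)*(-177) = -(-350)*(-1)/10*(-177) = -35*1*(-177) = -35*(-177) = 6195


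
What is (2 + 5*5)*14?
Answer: 378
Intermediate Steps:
(2 + 5*5)*14 = (2 + 25)*14 = 27*14 = 378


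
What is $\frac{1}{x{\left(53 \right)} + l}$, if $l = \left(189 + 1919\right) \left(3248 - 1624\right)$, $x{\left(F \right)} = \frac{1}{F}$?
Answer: $\frac{53}{181439777} \approx 2.9211 \cdot 10^{-7}$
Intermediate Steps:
$l = 3423392$ ($l = 2108 \cdot 1624 = 3423392$)
$\frac{1}{x{\left(53 \right)} + l} = \frac{1}{\frac{1}{53} + 3423392} = \frac{1}{\frac{181439777}{53}} = \frac{53}{181439777}$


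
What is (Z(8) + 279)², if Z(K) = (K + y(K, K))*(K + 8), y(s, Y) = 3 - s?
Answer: 106929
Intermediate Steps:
Z(K) = 24 + 3*K (Z(K) = (K + (3 - K))*(K + 8) = 3*(8 + K) = 24 + 3*K)
(Z(8) + 279)² = ((24 + 3*8) + 279)² = ((24 + 24) + 279)² = (48 + 279)² = 327² = 106929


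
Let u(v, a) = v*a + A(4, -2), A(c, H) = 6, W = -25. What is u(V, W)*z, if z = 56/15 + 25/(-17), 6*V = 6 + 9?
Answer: -65201/510 ≈ -127.85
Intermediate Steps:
V = 5/2 (V = (6 + 9)/6 = (⅙)*15 = 5/2 ≈ 2.5000)
u(v, a) = 6 + a*v (u(v, a) = v*a + 6 = a*v + 6 = 6 + a*v)
z = 577/255 (z = 56*(1/15) + 25*(-1/17) = 56/15 - 25/17 = 577/255 ≈ 2.2627)
u(V, W)*z = (6 - 25*5/2)*(577/255) = (6 - 125/2)*(577/255) = -113/2*577/255 = -65201/510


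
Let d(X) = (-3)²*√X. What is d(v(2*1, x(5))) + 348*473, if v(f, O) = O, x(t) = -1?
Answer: 164604 + 9*I ≈ 1.646e+5 + 9.0*I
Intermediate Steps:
d(X) = 9*√X
d(v(2*1, x(5))) + 348*473 = 9*√(-1) + 348*473 = 9*I + 164604 = 164604 + 9*I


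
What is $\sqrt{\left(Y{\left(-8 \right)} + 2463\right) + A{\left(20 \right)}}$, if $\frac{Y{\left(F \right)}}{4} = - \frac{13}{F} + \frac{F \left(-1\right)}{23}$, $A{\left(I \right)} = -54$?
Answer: $\frac{3 \sqrt{568238}}{46} \approx 49.162$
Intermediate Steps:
$Y{\left(F \right)} = - \frac{52}{F} - \frac{4 F}{23}$ ($Y{\left(F \right)} = 4 \left(- \frac{13}{F} + \frac{F \left(-1\right)}{23}\right) = 4 \left(- \frac{13}{F} + - F \frac{1}{23}\right) = 4 \left(- \frac{13}{F} - \frac{F}{23}\right) = - \frac{52}{F} - \frac{4 F}{23}$)
$\sqrt{\left(Y{\left(-8 \right)} + 2463\right) + A{\left(20 \right)}} = \sqrt{\left(\left(- \frac{52}{-8} - - \frac{32}{23}\right) + 2463\right) - 54} = \sqrt{\left(\left(\left(-52\right) \left(- \frac{1}{8}\right) + \frac{32}{23}\right) + 2463\right) - 54} = \sqrt{\left(\left(\frac{13}{2} + \frac{32}{23}\right) + 2463\right) - 54} = \sqrt{\left(\frac{363}{46} + 2463\right) - 54} = \sqrt{\frac{113661}{46} - 54} = \sqrt{\frac{111177}{46}} = \frac{3 \sqrt{568238}}{46}$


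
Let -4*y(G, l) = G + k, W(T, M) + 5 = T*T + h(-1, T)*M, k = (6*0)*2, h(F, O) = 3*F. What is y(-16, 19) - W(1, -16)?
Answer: -40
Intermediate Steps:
k = 0 (k = 0*2 = 0)
W(T, M) = -5 + T² - 3*M (W(T, M) = -5 + (T*T + (3*(-1))*M) = -5 + (T² - 3*M) = -5 + T² - 3*M)
y(G, l) = -G/4 (y(G, l) = -(G + 0)/4 = -G/4)
y(-16, 19) - W(1, -16) = -¼*(-16) - (-5 + 1² - 3*(-16)) = 4 - (-5 + 1 + 48) = 4 - 1*44 = 4 - 44 = -40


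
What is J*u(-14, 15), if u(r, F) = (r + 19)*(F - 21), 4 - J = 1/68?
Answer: -4065/34 ≈ -119.56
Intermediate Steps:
J = 271/68 (J = 4 - 1/68 = 271/68 ≈ 3.9853)
u(r, F) = (-21 + F)*(19 + r) (u(r, F) = (19 + r)*(-21 + F) = (-21 + F)*(19 + r))
J*u(-14, 15) = 271*(-399 - 21*(-14) + 19*15 + 15*(-14))/68 = 271*(-399 + 294 + 285 - 210)/68 = (271/68)*(-30) = -4065/34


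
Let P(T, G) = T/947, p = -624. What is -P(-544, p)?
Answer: 544/947 ≈ 0.57445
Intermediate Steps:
P(T, G) = T/947 (P(T, G) = T*(1/947) = T/947)
-P(-544, p) = -(-544)/947 = -1*(-544/947) = 544/947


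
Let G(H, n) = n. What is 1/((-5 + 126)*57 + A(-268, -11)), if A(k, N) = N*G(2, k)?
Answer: 1/9845 ≈ 0.00010157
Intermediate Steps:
A(k, N) = N*k
1/((-5 + 126)*57 + A(-268, -11)) = 1/((-5 + 126)*57 - 11*(-268)) = 1/(121*57 + 2948) = 1/(6897 + 2948) = 1/9845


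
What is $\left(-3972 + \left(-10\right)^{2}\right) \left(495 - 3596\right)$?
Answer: $12007072$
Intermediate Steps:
$\left(-3972 + \left(-10\right)^{2}\right) \left(495 - 3596\right) = \left(-3972 + 100\right) \left(-3101\right) = \left(-3872\right) \left(-3101\right) = 12007072$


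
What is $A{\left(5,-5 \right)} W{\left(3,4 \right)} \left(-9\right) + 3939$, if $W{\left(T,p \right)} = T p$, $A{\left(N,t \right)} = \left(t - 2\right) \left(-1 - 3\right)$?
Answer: $915$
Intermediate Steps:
$A{\left(N,t \right)} = 8 - 4 t$ ($A{\left(N,t \right)} = \left(-2 + t\right) \left(-4\right) = 8 - 4 t$)
$A{\left(5,-5 \right)} W{\left(3,4 \right)} \left(-9\right) + 3939 = \left(8 - -20\right) 3 \cdot 4 \left(-9\right) + 3939 = \left(8 + 20\right) 12 \left(-9\right) + 3939 = 28 \cdot 12 \left(-9\right) + 3939 = 336 \left(-9\right) + 3939 = -3024 + 3939 = 915$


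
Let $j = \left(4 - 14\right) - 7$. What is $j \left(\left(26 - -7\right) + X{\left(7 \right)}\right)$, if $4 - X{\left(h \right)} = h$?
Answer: $-510$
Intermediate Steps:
$X{\left(h \right)} = 4 - h$
$j = -17$ ($j = -10 - 7 = -17$)
$j \left(\left(26 - -7\right) + X{\left(7 \right)}\right) = - 17 \left(\left(26 - -7\right) + \left(4 - 7\right)\right) = - 17 \left(\left(26 + 7\right) + \left(4 - 7\right)\right) = - 17 \left(33 - 3\right) = \left(-17\right) 30 = -510$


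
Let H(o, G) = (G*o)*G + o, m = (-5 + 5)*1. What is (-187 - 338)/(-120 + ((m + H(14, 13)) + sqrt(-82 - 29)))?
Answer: -169500/729673 + 75*I*sqrt(111)/729673 ≈ -0.2323 + 0.0010829*I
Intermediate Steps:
m = 0 (m = 0*1 = 0)
H(o, G) = o + o*G**2 (H(o, G) = o*G**2 + o = o + o*G**2)
(-187 - 338)/(-120 + ((m + H(14, 13)) + sqrt(-82 - 29))) = (-187 - 338)/(-120 + ((0 + 14*(1 + 13**2)) + sqrt(-82 - 29))) = -525/(-120 + ((0 + 14*(1 + 169)) + sqrt(-111))) = -525/(-120 + ((0 + 14*170) + I*sqrt(111))) = -525/(-120 + ((0 + 2380) + I*sqrt(111))) = -525/(-120 + (2380 + I*sqrt(111))) = -525/(2260 + I*sqrt(111))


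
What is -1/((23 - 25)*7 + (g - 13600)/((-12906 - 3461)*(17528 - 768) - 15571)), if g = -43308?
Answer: 274326491/3840513966 ≈ 0.071430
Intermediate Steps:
-1/((23 - 25)*7 + (g - 13600)/((-12906 - 3461)*(17528 - 768) - 15571)) = -1/((23 - 25)*7 + (-43308 - 13600)/((-12906 - 3461)*(17528 - 768) - 15571)) = -1/(-2*7 - 56908/(-16367*16760 - 15571)) = -1/(-14 - 56908/(-274310920 - 15571)) = -1/(-14 - 56908/(-274326491)) = -1/(-14 - 56908*(-1/274326491)) = -1/(-14 + 56908/274326491) = -1/(-3840513966/274326491) = -1*(-274326491/3840513966) = 274326491/3840513966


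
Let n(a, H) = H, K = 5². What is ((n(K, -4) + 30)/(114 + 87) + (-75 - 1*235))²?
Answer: 3879296656/40401 ≈ 96020.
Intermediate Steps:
K = 25
((n(K, -4) + 30)/(114 + 87) + (-75 - 1*235))² = ((-4 + 30)/(114 + 87) + (-75 - 1*235))² = (26/201 + (-75 - 235))² = (26*(1/201) - 310)² = (26/201 - 310)² = (-62284/201)² = 3879296656/40401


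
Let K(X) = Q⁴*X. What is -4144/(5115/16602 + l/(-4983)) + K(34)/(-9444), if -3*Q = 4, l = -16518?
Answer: -7284736715704480/6368747751369 ≈ -1143.8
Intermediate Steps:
Q = -4/3 (Q = -⅓*4 = -4/3 ≈ -1.3333)
K(X) = 256*X/81 (K(X) = (-4/3)⁴*X = 256*X/81)
-4144/(5115/16602 + l/(-4983)) + K(34)/(-9444) = -4144/(5115/16602 - 16518/(-4983)) + ((256/81)*34)/(-9444) = -4144/(5115*(1/16602) - 16518*(-1/4983)) + (8704/81)*(-1/9444) = -4144/(1705/5534 + 5506/1661) - 2176/191241 = -4144/33302209/9191974 - 2176/191241 = -4144*9191974/33302209 - 2176/191241 = -38091540256/33302209 - 2176/191241 = -7284736715704480/6368747751369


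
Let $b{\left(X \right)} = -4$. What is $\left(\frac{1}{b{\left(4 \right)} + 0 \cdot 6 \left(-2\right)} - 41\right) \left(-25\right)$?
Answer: $\frac{4125}{4} \approx 1031.3$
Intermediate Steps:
$\left(\frac{1}{b{\left(4 \right)} + 0 \cdot 6 \left(-2\right)} - 41\right) \left(-25\right) = \left(\frac{1}{-4 + 0 \cdot 6 \left(-2\right)} - 41\right) \left(-25\right) = \left(\frac{1}{-4 + 0 \left(-2\right)} - 41\right) \left(-25\right) = \left(\frac{1}{-4 + 0} - 41\right) \left(-25\right) = \left(\frac{1}{-4} - 41\right) \left(-25\right) = \left(- \frac{1}{4} - 41\right) \left(-25\right) = \left(- \frac{165}{4}\right) \left(-25\right) = \frac{4125}{4}$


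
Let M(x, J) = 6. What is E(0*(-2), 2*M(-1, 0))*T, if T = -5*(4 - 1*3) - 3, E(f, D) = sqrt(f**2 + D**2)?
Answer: -96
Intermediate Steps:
E(f, D) = sqrt(D**2 + f**2)
T = -8 (T = -5*(4 - 3) - 3 = -5*1 - 3 = -5 - 3 = -8)
E(0*(-2), 2*M(-1, 0))*T = sqrt((2*6)**2 + (0*(-2))**2)*(-8) = sqrt(12**2 + 0**2)*(-8) = sqrt(144 + 0)*(-8) = sqrt(144)*(-8) = 12*(-8) = -96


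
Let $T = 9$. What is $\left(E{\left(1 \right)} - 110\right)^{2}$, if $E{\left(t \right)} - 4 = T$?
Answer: $9409$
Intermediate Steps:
$E{\left(t \right)} = 13$ ($E{\left(t \right)} = 4 + 9 = 13$)
$\left(E{\left(1 \right)} - 110\right)^{2} = \left(13 - 110\right)^{2} = \left(-97\right)^{2} = 9409$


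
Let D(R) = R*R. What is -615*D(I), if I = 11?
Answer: -74415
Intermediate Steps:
D(R) = R**2
-615*D(I) = -615*11**2 = -615*121 = -74415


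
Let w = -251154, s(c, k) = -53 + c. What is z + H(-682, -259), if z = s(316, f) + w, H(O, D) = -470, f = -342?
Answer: -251361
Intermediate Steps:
z = -250891 (z = (-53 + 316) - 251154 = 263 - 251154 = -250891)
z + H(-682, -259) = -250891 - 470 = -251361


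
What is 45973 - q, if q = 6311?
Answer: 39662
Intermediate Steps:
45973 - q = 45973 - 1*6311 = 45973 - 6311 = 39662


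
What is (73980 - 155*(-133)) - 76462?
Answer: 18133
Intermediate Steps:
(73980 - 155*(-133)) - 76462 = (73980 + 20615) - 76462 = 94595 - 76462 = 18133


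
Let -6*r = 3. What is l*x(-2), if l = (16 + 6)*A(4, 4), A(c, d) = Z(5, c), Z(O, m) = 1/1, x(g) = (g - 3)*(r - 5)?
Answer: 605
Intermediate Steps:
r = -½ (r = -⅙*3 = -½ ≈ -0.50000)
x(g) = 33/2 - 11*g/2 (x(g) = (g - 3)*(-½ - 5) = (-3 + g)*(-11/2) = 33/2 - 11*g/2)
Z(O, m) = 1
A(c, d) = 1
l = 22 (l = (16 + 6)*1 = 22*1 = 22)
l*x(-2) = 22*(33/2 - 11/2*(-2)) = 22*(33/2 + 11) = 22*(55/2) = 605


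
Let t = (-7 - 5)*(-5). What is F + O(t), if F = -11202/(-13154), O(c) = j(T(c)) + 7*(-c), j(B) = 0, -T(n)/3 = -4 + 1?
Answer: -2756739/6577 ≈ -419.15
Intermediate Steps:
T(n) = 9 (T(n) = -3*(-4 + 1) = -3*(-3) = 9)
t = 60 (t = -12*(-5) = 60)
O(c) = -7*c (O(c) = 0 + 7*(-c) = 0 - 7*c = -7*c)
F = 5601/6577 (F = -11202*(-1/13154) = 5601/6577 ≈ 0.85160)
F + O(t) = 5601/6577 - 7*60 = 5601/6577 - 420 = -2756739/6577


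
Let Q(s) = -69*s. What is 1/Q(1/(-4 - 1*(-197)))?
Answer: -193/69 ≈ -2.7971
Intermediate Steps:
1/Q(1/(-4 - 1*(-197))) = 1/(-69/(-4 - 1*(-197))) = 1/(-69/(-4 + 197)) = 1/(-69/193) = -193/69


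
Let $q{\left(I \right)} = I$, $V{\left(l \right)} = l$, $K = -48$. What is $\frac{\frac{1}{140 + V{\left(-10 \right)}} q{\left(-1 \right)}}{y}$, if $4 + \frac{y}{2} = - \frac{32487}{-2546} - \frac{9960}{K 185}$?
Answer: $- \frac{47101}{121013100} \approx -0.00038922$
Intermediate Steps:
$y = \frac{930870}{47101}$ ($y = -8 + 2 \left(- \frac{32487}{-2546} - \frac{9960}{\left(-48\right) 185}\right) = -8 + 2 \left(\left(-32487\right) \left(- \frac{1}{2546}\right) - \frac{9960}{-8880}\right) = -8 + 2 \left(\frac{32487}{2546} - - \frac{83}{74}\right) = -8 + 2 \left(\frac{32487}{2546} + \frac{83}{74}\right) = -8 + 2 \cdot \frac{653839}{47101} = -8 + \frac{1307678}{47101} = \frac{930870}{47101} \approx 19.763$)
$\frac{\frac{1}{140 + V{\left(-10 \right)}} q{\left(-1 \right)}}{y} = \frac{\frac{1}{140 - 10} \left(-1\right)}{\frac{930870}{47101}} = \frac{1}{130} \left(-1\right) \frac{47101}{930870} = \left(- \frac{1}{130}\right) \frac{47101}{930870} = - \frac{47101}{121013100}$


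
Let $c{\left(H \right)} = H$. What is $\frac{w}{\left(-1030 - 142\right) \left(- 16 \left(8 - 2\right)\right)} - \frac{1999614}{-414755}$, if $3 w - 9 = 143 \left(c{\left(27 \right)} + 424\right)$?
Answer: $\frac{350847119057}{69997371840} \approx 5.0123$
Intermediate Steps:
$w = \frac{64502}{3}$ ($w = 3 + \frac{143 \left(27 + 424\right)}{3} = 3 + \frac{143 \cdot 451}{3} = 3 + \frac{1}{3} \cdot 64493 = 3 + \frac{64493}{3} = \frac{64502}{3} \approx 21501.0$)
$\frac{w}{\left(-1030 - 142\right) \left(- 16 \left(8 - 2\right)\right)} - \frac{1999614}{-414755} = \frac{64502}{3 \left(-1030 - 142\right) \left(- 16 \left(8 - 2\right)\right)} - \frac{1999614}{-414755} = \frac{64502}{3 \left(- 1172 \left(\left(-16\right) 6\right)\right)} - - \frac{1999614}{414755} = \frac{64502}{3 \left(\left(-1172\right) \left(-96\right)\right)} + \frac{1999614}{414755} = \frac{64502}{3 \cdot 112512} + \frac{1999614}{414755} = \frac{64502}{3} \cdot \frac{1}{112512} + \frac{1999614}{414755} = \frac{32251}{168768} + \frac{1999614}{414755} = \frac{350847119057}{69997371840}$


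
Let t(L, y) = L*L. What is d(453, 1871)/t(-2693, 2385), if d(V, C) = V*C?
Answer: 847563/7252249 ≈ 0.11687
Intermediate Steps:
d(V, C) = C*V
t(L, y) = L**2
d(453, 1871)/t(-2693, 2385) = (1871*453)/((-2693)**2) = 847563/7252249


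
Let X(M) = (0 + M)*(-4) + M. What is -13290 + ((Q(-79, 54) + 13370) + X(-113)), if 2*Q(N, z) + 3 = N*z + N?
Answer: -1755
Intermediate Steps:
Q(N, z) = -3/2 + N/2 + N*z/2 (Q(N, z) = -3/2 + (N*z + N)/2 = -3/2 + (N + N*z)/2 = -3/2 + (N/2 + N*z/2) = -3/2 + N/2 + N*z/2)
X(M) = -3*M (X(M) = M*(-4) + M = -4*M + M = -3*M)
-13290 + ((Q(-79, 54) + 13370) + X(-113)) = -13290 + (((-3/2 + (½)*(-79) + (½)*(-79)*54) + 13370) - 3*(-113)) = -13290 + (((-3/2 - 79/2 - 2133) + 13370) + 339) = -13290 + ((-2174 + 13370) + 339) = -13290 + (11196 + 339) = -13290 + 11535 = -1755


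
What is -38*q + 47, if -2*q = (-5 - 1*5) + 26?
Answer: 351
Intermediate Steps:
q = -8 (q = -((-5 - 1*5) + 26)/2 = -((-5 - 5) + 26)/2 = -(-10 + 26)/2 = -½*16 = -8)
-38*q + 47 = -38*(-8) + 47 = 304 + 47 = 351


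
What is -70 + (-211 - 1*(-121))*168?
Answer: -15190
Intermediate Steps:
-70 + (-211 - 1*(-121))*168 = -70 + (-211 + 121)*168 = -70 - 90*168 = -70 - 15120 = -15190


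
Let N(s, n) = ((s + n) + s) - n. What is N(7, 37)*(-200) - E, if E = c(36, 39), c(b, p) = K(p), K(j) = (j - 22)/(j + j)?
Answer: -218417/78 ≈ -2800.2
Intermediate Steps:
N(s, n) = 2*s (N(s, n) = ((n + s) + s) - n = (n + 2*s) - n = 2*s)
K(j) = (-22 + j)/(2*j) (K(j) = (-22 + j)/((2*j)) = (-22 + j)*(1/(2*j)) = (-22 + j)/(2*j))
c(b, p) = (-22 + p)/(2*p)
E = 17/78 (E = (1/2)*(-22 + 39)/39 = (1/2)*(1/39)*17 = 17/78 ≈ 0.21795)
N(7, 37)*(-200) - E = (2*7)*(-200) - 1*17/78 = 14*(-200) - 17/78 = -2800 - 17/78 = -218417/78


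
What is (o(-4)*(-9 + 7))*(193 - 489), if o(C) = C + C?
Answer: -4736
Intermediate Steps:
o(C) = 2*C
(o(-4)*(-9 + 7))*(193 - 489) = ((2*(-4))*(-9 + 7))*(193 - 489) = -8*(-2)*(-296) = 16*(-296) = -4736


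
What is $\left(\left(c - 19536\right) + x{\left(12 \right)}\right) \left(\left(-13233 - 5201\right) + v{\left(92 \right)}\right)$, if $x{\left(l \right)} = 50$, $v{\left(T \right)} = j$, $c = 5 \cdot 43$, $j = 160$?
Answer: $352158254$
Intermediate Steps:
$c = 215$
$v{\left(T \right)} = 160$
$\left(\left(c - 19536\right) + x{\left(12 \right)}\right) \left(\left(-13233 - 5201\right) + v{\left(92 \right)}\right) = \left(\left(215 - 19536\right) + 50\right) \left(\left(-13233 - 5201\right) + 160\right) = \left(-19321 + 50\right) \left(-18434 + 160\right) = \left(-19271\right) \left(-18274\right) = 352158254$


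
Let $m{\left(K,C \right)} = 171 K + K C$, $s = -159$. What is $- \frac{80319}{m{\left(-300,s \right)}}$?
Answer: $\frac{26773}{1200} \approx 22.311$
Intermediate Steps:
$m{\left(K,C \right)} = 171 K + C K$
$- \frac{80319}{m{\left(-300,s \right)}} = - \frac{80319}{\left(-300\right) \left(171 - 159\right)} = - \frac{80319}{\left(-300\right) 12} = - \frac{80319}{-3600} = \left(-80319\right) \left(- \frac{1}{3600}\right) = \frac{26773}{1200}$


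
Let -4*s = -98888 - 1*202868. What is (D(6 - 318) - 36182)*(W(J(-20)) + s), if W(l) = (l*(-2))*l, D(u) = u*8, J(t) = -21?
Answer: -2883715646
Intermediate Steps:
D(u) = 8*u
W(l) = -2*l**2 (W(l) = (-2*l)*l = -2*l**2)
s = 75439 (s = -(-98888 - 1*202868)/4 = -(-98888 - 202868)/4 = -1/4*(-301756) = 75439)
(D(6 - 318) - 36182)*(W(J(-20)) + s) = (8*(6 - 318) - 36182)*(-2*(-21)**2 + 75439) = (8*(-312) - 36182)*(-2*441 + 75439) = (-2496 - 36182)*(-882 + 75439) = -38678*74557 = -2883715646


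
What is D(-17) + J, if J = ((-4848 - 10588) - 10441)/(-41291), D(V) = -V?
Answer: 727824/41291 ≈ 17.627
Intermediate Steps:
J = 25877/41291 (J = (-15436 - 10441)*(-1/41291) = -25877*(-1/41291) = 25877/41291 ≈ 0.62670)
D(-17) + J = -1*(-17) + 25877/41291 = 17 + 25877/41291 = 727824/41291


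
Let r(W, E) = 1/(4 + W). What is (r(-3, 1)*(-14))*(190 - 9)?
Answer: -2534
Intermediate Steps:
(r(-3, 1)*(-14))*(190 - 9) = (-14/(4 - 3))*(190 - 9) = (-14/1)*181 = (1*(-14))*181 = -14*181 = -2534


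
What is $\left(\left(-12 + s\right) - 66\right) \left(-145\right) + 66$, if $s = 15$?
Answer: $9201$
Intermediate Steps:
$\left(\left(-12 + s\right) - 66\right) \left(-145\right) + 66 = \left(\left(-12 + 15\right) - 66\right) \left(-145\right) + 66 = \left(3 - 66\right) \left(-145\right) + 66 = \left(-63\right) \left(-145\right) + 66 = 9135 + 66 = 9201$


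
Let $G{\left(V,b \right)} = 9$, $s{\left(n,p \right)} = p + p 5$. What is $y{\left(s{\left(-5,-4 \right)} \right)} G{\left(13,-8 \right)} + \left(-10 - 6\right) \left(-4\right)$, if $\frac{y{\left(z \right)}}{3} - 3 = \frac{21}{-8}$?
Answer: $\frac{593}{8} \approx 74.125$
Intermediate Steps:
$s{\left(n,p \right)} = 6 p$ ($s{\left(n,p \right)} = p + 5 p = 6 p$)
$y{\left(z \right)} = \frac{9}{8}$ ($y{\left(z \right)} = 9 + 3 \frac{21}{-8} = 9 + 3 \cdot 21 \left(- \frac{1}{8}\right) = 9 + 3 \left(- \frac{21}{8}\right) = 9 - \frac{63}{8} = \frac{9}{8}$)
$y{\left(s{\left(-5,-4 \right)} \right)} G{\left(13,-8 \right)} + \left(-10 - 6\right) \left(-4\right) = \frac{9}{8} \cdot 9 + \left(-10 - 6\right) \left(-4\right) = \frac{81}{8} - -64 = \frac{81}{8} + 64 = \frac{593}{8}$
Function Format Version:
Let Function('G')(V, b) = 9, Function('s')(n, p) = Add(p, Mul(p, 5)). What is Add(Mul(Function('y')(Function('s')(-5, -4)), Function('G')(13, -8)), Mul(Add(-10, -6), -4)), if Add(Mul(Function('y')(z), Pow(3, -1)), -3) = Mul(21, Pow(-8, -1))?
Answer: Rational(593, 8) ≈ 74.125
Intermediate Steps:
Function('s')(n, p) = Mul(6, p) (Function('s')(n, p) = Add(p, Mul(5, p)) = Mul(6, p))
Function('y')(z) = Rational(9, 8) (Function('y')(z) = Add(9, Mul(3, Mul(21, Pow(-8, -1)))) = Add(9, Mul(3, Mul(21, Rational(-1, 8)))) = Add(9, Mul(3, Rational(-21, 8))) = Add(9, Rational(-63, 8)) = Rational(9, 8))
Add(Mul(Function('y')(Function('s')(-5, -4)), Function('G')(13, -8)), Mul(Add(-10, -6), -4)) = Add(Mul(Rational(9, 8), 9), Mul(Add(-10, -6), -4)) = Add(Rational(81, 8), Mul(-16, -4)) = Add(Rational(81, 8), 64) = Rational(593, 8)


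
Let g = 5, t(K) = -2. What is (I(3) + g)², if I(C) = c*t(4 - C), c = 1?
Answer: 9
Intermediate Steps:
I(C) = -2 (I(C) = 1*(-2) = -2)
(I(3) + g)² = (-2 + 5)² = 3² = 9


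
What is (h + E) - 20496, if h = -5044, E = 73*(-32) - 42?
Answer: -27918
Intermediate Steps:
E = -2378 (E = -2336 - 42 = -2378)
(h + E) - 20496 = (-5044 - 2378) - 20496 = -7422 - 20496 = -27918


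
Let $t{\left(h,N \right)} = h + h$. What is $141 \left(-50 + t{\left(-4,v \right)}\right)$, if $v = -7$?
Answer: $-8178$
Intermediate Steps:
$t{\left(h,N \right)} = 2 h$
$141 \left(-50 + t{\left(-4,v \right)}\right) = 141 \left(-50 + 2 \left(-4\right)\right) = 141 \left(-50 - 8\right) = 141 \left(-58\right) = -8178$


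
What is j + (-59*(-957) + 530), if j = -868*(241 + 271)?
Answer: -387423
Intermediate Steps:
j = -444416 (j = -868*512 = -444416)
j + (-59*(-957) + 530) = -444416 + (-59*(-957) + 530) = -444416 + (56463 + 530) = -444416 + 56993 = -387423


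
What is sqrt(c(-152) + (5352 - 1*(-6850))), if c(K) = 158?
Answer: 2*sqrt(3090) ≈ 111.18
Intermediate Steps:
sqrt(c(-152) + (5352 - 1*(-6850))) = sqrt(158 + (5352 - 1*(-6850))) = sqrt(158 + (5352 + 6850)) = sqrt(158 + 12202) = sqrt(12360) = 2*sqrt(3090)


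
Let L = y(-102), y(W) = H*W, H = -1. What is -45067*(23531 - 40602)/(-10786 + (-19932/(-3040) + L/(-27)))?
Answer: -478388827080/6705203 ≈ -71346.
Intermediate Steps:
y(W) = -W
L = 102 (L = -1*(-102) = 102)
-45067*(23531 - 40602)/(-10786 + (-19932/(-3040) + L/(-27))) = -45067*(23531 - 40602)/(-10786 + (-19932/(-3040) + 102/(-27))) = -45067*(-17071/(-10786 + (-19932*(-1/3040) + 102*(-1/27)))) = -45067*(-17071/(-10786 + (4983/760 - 34/9))) = -45067*(-17071/(-10786 + 19007/6840)) = -45067/((-73757233/6840*(-1/17071))) = -45067/73757233/116765640 = -45067*116765640/73757233 = -478388827080/6705203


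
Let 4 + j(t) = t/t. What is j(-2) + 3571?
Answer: 3568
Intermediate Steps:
j(t) = -3 (j(t) = -4 + t/t = -4 + 1 = -3)
j(-2) + 3571 = -3 + 3571 = 3568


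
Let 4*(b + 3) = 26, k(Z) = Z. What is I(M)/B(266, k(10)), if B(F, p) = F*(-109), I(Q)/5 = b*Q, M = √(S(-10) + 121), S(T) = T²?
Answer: -5*√221/8284 ≈ -0.0089728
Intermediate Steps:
M = √221 (M = √((-10)² + 121) = √(100 + 121) = √221 ≈ 14.866)
b = 7/2 (b = -3 + (¼)*26 = -3 + 13/2 = 7/2 ≈ 3.5000)
I(Q) = 35*Q/2 (I(Q) = 5*(7*Q/2) = 35*Q/2)
B(F, p) = -109*F
I(M)/B(266, k(10)) = (35*√221/2)/((-109*266)) = (35*√221/2)/(-28994) = (35*√221/2)*(-1/28994) = -5*√221/8284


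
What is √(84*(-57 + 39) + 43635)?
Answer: √42123 ≈ 205.24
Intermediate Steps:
√(84*(-57 + 39) + 43635) = √(84*(-18) + 43635) = √(-1512 + 43635) = √42123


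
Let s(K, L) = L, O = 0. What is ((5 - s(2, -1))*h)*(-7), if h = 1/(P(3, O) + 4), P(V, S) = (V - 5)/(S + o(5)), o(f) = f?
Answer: -35/3 ≈ -11.667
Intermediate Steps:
P(V, S) = (-5 + V)/(5 + S) (P(V, S) = (V - 5)/(S + 5) = (-5 + V)/(5 + S))
h = 5/18 (h = 1/((-5 + 3)/(5 + 0) + 4) = 1/(-2/5 + 4) = 1/((⅕)*(-2) + 4) = 1/(-⅖ + 4) = 1/(18/5) = 5/18 ≈ 0.27778)
((5 - s(2, -1))*h)*(-7) = ((5 - 1*(-1))*(5/18))*(-7) = ((5 + 1)*(5/18))*(-7) = (6*(5/18))*(-7) = (5/3)*(-7) = -35/3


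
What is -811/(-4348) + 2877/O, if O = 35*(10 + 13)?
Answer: 1880293/500020 ≈ 3.7604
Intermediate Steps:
O = 805 (O = 35*23 = 805)
-811/(-4348) + 2877/O = -811/(-4348) + 2877/805 = -811*(-1/4348) + 2877*(1/805) = 811/4348 + 411/115 = 1880293/500020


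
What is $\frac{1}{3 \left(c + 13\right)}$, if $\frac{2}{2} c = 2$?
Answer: $\frac{1}{45} \approx 0.022222$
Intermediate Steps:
$c = 2$
$\frac{1}{3 \left(c + 13\right)} = \frac{1}{3 \left(2 + 13\right)} = \frac{1}{3 \cdot 15} = \frac{1}{45}$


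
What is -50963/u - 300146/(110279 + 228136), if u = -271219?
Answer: -833229277/1192007505 ≈ -0.69901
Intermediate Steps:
-50963/u - 300146/(110279 + 228136) = -50963/(-271219) - 300146/(110279 + 228136) = -50963*(-1/271219) - 300146/338415 = 50963/271219 - 300146*1/338415 = 50963/271219 - 3898/4395 = -833229277/1192007505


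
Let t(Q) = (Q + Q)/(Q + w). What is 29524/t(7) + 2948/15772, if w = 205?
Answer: 12339797151/27601 ≈ 4.4708e+5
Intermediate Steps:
t(Q) = 2*Q/(205 + Q) (t(Q) = (Q + Q)/(Q + 205) = (2*Q)/(205 + Q) = 2*Q/(205 + Q))
29524/t(7) + 2948/15772 = 29524/((2*7/(205 + 7))) + 2948/15772 = 29524/((2*7/212)) + 2948*(1/15772) = 29524/((2*7*(1/212))) + 737/3943 = 29524/(7/106) + 737/3943 = 29524*(106/7) + 737/3943 = 3129544/7 + 737/3943 = 12339797151/27601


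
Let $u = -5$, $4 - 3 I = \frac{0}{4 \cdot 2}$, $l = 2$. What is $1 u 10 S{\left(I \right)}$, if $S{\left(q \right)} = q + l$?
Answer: $- \frac{500}{3} \approx -166.67$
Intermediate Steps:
$I = \frac{4}{3}$ ($I = \frac{4}{3} - \frac{0 \frac{1}{4 \cdot 2}}{3} = \frac{4}{3} - \frac{0 \cdot \frac{1}{8}}{3} = \frac{4}{3} - 0 = \frac{4}{3} + 0 = \frac{4}{3} \approx 1.3333$)
$S{\left(q \right)} = 2 + q$ ($S{\left(q \right)} = q + 2 = 2 + q$)
$1 u 10 S{\left(I \right)} = 1 \left(-5\right) 10 \left(2 + \frac{4}{3}\right) = \left(-5\right) 10 \cdot \frac{10}{3} = \left(-50\right) \frac{10}{3} = - \frac{500}{3}$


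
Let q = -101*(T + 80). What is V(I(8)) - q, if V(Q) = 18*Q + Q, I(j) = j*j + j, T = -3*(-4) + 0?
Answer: 10660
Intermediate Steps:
T = 12 (T = 12 + 0 = 12)
I(j) = j + j² (I(j) = j² + j = j + j²)
V(Q) = 19*Q
q = -9292 (q = -101*(12 + 80) = -101*92 = -9292)
V(I(8)) - q = 19*(8*(1 + 8)) - 1*(-9292) = 19*(8*9) + 9292 = 19*72 + 9292 = 1368 + 9292 = 10660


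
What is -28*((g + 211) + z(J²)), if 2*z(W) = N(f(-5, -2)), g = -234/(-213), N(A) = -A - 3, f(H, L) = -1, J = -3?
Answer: -419664/71 ≈ -5910.8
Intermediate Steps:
N(A) = -3 - A
g = 78/71 (g = -234*(-1/213) = 78/71 ≈ 1.0986)
z(W) = -1 (z(W) = (-3 - 1*(-1))/2 = (-3 + 1)/2 = (½)*(-2) = -1)
-28*((g + 211) + z(J²)) = -28*((78/71 + 211) - 1) = -28*(15059/71 - 1) = -28*14988/71 = -419664/71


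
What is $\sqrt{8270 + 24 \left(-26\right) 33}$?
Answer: $i \sqrt{12322} \approx 111.0 i$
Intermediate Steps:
$\sqrt{8270 + 24 \left(-26\right) 33} = \sqrt{8270 - 20592} = \sqrt{-12322} = i \sqrt{12322}$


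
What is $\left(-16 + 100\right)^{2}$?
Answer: $7056$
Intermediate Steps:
$\left(-16 + 100\right)^{2} = 84^{2} = 7056$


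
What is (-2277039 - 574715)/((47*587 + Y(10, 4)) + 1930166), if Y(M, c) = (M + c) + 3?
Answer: -1425877/978886 ≈ -1.4566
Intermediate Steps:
Y(M, c) = 3 + M + c
(-2277039 - 574715)/((47*587 + Y(10, 4)) + 1930166) = (-2277039 - 574715)/((47*587 + (3 + 10 + 4)) + 1930166) = -2851754/((27589 + 17) + 1930166) = -2851754/(27606 + 1930166) = -2851754/1957772 = -2851754*1/1957772 = -1425877/978886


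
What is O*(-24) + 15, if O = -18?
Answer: 447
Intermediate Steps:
O*(-24) + 15 = -18*(-24) + 15 = 432 + 15 = 447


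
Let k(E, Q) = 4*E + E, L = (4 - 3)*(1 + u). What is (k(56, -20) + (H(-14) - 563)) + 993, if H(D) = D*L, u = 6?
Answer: 612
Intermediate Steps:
L = 7 (L = (4 - 3)*(1 + 6) = 1*7 = 7)
k(E, Q) = 5*E
H(D) = 7*D (H(D) = D*7 = 7*D)
(k(56, -20) + (H(-14) - 563)) + 993 = (5*56 + (7*(-14) - 563)) + 993 = (280 + (-98 - 563)) + 993 = (280 - 661) + 993 = -381 + 993 = 612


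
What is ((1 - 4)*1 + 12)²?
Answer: 81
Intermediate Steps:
((1 - 4)*1 + 12)² = (-3*1 + 12)² = (-3 + 12)² = 9² = 81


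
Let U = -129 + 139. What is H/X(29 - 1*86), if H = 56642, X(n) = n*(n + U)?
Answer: 56642/2679 ≈ 21.143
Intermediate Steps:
U = 10
X(n) = n*(10 + n) (X(n) = n*(n + 10) = n*(10 + n))
H/X(29 - 1*86) = 56642/(((29 - 1*86)*(10 + (29 - 1*86)))) = 56642/(((29 - 86)*(10 + (29 - 86)))) = 56642/((-57*(10 - 57))) = 56642/((-57*(-47))) = 56642/2679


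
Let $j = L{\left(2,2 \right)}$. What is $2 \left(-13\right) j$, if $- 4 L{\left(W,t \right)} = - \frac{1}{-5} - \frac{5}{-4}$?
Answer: $\frac{377}{40} \approx 9.425$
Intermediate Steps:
$L{\left(W,t \right)} = - \frac{29}{80}$ ($L{\left(W,t \right)} = - \frac{- \frac{1}{-5} - \frac{5}{-4}}{4} = - \frac{\left(-1\right) \left(- \frac{1}{5}\right) - - \frac{5}{4}}{4} = - \frac{\frac{1}{5} + \frac{5}{4}}{4} = \left(- \frac{1}{4}\right) \frac{29}{20} = - \frac{29}{80}$)
$j = - \frac{29}{80} \approx -0.3625$
$2 \left(-13\right) j = 2 \left(-13\right) \left(- \frac{29}{80}\right) = \left(-26\right) \left(- \frac{29}{80}\right) = \frac{377}{40}$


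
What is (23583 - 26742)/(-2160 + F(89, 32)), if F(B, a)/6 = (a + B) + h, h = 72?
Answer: 1053/334 ≈ 3.1527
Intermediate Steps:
F(B, a) = 432 + 6*B + 6*a (F(B, a) = 6*((a + B) + 72) = 6*((B + a) + 72) = 6*(72 + B + a) = 432 + 6*B + 6*a)
(23583 - 26742)/(-2160 + F(89, 32)) = (23583 - 26742)/(-2160 + (432 + 6*89 + 6*32)) = -3159/(-2160 + (432 + 534 + 192)) = -3159/(-2160 + 1158) = -3159/(-1002) = -3159*(-1/1002) = 1053/334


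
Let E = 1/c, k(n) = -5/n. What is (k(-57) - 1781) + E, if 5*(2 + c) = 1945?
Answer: -13095029/7353 ≈ -1780.9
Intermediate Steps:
c = 387 (c = -2 + (1/5)*1945 = -2 + 389 = 387)
E = 1/387 ≈ 0.0025840
(k(-57) - 1781) + E = (-5/(-57) - 1781) + 1/387 = (-5*(-1/57) - 1781) + 1/387 = (5/57 - 1781) + 1/387 = -101512/57 + 1/387 = -13095029/7353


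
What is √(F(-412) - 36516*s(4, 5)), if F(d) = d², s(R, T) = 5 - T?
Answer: 412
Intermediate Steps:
√(F(-412) - 36516*s(4, 5)) = √((-412)² - 36516*(5 - 1*5)) = √(169744 - 36516*(5 - 5)) = √(169744 - 36516*0) = √(169744 + 0) = √169744 = 412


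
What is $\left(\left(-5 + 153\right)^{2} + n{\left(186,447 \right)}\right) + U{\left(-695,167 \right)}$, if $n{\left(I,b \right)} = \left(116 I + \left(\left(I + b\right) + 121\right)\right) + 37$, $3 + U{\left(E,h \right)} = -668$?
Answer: $43600$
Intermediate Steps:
$U{\left(E,h \right)} = -671$ ($U{\left(E,h \right)} = -3 - 668 = -671$)
$n{\left(I,b \right)} = 158 + b + 117 I$ ($n{\left(I,b \right)} = \left(116 I + \left(121 + I + b\right)\right) + 37 = \left(121 + b + 117 I\right) + 37 = 158 + b + 117 I$)
$\left(\left(-5 + 153\right)^{2} + n{\left(186,447 \right)}\right) + U{\left(-695,167 \right)} = \left(\left(-5 + 153\right)^{2} + \left(158 + 447 + 117 \cdot 186\right)\right) - 671 = \left(148^{2} + \left(158 + 447 + 21762\right)\right) - 671 = \left(21904 + 22367\right) - 671 = 44271 - 671 = 43600$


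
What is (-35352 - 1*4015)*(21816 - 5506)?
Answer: -642075770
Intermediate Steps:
(-35352 - 1*4015)*(21816 - 5506) = (-35352 - 4015)*16310 = -39367*16310 = -642075770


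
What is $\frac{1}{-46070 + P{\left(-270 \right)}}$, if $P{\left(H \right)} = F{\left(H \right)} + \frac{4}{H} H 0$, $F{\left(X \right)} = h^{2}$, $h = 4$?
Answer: $- \frac{1}{46054} \approx -2.1714 \cdot 10^{-5}$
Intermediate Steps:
$F{\left(X \right)} = 16$ ($F{\left(X \right)} = 4^{2} = 16$)
$P{\left(H \right)} = 16$ ($P{\left(H \right)} = 16 + \frac{4}{H} H 0 = 16 + 4 \cdot 0 = 16 + 0 = 16$)
$\frac{1}{-46070 + P{\left(-270 \right)}} = \frac{1}{-46070 + 16} = \frac{1}{-46054} = - \frac{1}{46054}$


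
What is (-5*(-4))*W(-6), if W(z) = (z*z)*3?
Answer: 2160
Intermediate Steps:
W(z) = 3*z² (W(z) = z²*3 = 3*z²)
(-5*(-4))*W(-6) = (-5*(-4))*(3*(-6)²) = (-5*(-4))*(3*36) = 20*108 = 2160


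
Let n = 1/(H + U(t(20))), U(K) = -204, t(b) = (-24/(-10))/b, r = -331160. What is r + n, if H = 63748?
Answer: -21043231039/63544 ≈ -3.3116e+5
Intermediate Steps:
t(b) = 12/(5*b) (t(b) = (-24*(-1/10))/b = 12/(5*b))
n = 1/63544 (n = 1/(63748 - 204) = 1/63544 ≈ 1.5737e-5)
r + n = -331160 + 1/63544 = -21043231039/63544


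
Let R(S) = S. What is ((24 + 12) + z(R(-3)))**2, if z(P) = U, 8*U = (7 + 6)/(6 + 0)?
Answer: 3031081/2304 ≈ 1315.6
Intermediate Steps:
U = 13/48 (U = ((7 + 6)/(6 + 0))/8 = (13/6)/8 = (13*(1/6))/8 = (1/8)*(13/6) = 13/48 ≈ 0.27083)
z(P) = 13/48
((24 + 12) + z(R(-3)))**2 = ((24 + 12) + 13/48)**2 = (36 + 13/48)**2 = (1741/48)**2 = 3031081/2304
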